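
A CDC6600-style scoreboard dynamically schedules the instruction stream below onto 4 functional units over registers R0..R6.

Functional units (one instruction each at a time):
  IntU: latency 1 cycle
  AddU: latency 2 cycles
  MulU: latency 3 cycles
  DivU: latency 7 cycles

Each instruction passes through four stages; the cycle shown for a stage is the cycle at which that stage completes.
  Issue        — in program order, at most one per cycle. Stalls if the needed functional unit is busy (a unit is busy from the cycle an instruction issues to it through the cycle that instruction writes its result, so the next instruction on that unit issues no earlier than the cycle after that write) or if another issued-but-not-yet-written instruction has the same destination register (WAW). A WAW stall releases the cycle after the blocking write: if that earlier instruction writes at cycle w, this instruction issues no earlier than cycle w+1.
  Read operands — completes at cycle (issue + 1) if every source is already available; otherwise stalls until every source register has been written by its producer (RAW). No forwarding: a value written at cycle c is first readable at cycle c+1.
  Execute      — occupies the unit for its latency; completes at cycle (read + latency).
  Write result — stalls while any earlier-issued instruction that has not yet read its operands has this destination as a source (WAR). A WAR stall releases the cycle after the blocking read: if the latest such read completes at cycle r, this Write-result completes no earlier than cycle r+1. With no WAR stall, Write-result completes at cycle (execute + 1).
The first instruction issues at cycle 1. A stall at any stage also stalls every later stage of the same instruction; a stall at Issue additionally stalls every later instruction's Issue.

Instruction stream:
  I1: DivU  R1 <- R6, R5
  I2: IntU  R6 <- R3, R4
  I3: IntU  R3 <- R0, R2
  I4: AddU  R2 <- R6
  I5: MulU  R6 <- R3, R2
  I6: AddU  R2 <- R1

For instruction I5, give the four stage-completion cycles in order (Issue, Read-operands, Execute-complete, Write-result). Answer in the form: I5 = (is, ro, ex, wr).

I5 = (8, 12, 15, 16)

[1] I1 dispatched to DivU
[2] I1 operands ready | I2 dispatched to IntU
[3] I2 operands ready
[4] I2 complete
[5] R6←I2
[6] I3 dispatched to IntU
[7] I3 operands ready | I4 dispatched to AddU
[8] I3 complete | I4 operands ready | I5 dispatched to MulU
[9] I1 complete | R3←I3
[10] R1←I1 | I4 complete
[11] R2←I4
[12] I5 operands ready | I6 dispatched to AddU
[13] I6 operands ready
[15] I5 complete | I6 complete
[16] R6←I5 | R2←I6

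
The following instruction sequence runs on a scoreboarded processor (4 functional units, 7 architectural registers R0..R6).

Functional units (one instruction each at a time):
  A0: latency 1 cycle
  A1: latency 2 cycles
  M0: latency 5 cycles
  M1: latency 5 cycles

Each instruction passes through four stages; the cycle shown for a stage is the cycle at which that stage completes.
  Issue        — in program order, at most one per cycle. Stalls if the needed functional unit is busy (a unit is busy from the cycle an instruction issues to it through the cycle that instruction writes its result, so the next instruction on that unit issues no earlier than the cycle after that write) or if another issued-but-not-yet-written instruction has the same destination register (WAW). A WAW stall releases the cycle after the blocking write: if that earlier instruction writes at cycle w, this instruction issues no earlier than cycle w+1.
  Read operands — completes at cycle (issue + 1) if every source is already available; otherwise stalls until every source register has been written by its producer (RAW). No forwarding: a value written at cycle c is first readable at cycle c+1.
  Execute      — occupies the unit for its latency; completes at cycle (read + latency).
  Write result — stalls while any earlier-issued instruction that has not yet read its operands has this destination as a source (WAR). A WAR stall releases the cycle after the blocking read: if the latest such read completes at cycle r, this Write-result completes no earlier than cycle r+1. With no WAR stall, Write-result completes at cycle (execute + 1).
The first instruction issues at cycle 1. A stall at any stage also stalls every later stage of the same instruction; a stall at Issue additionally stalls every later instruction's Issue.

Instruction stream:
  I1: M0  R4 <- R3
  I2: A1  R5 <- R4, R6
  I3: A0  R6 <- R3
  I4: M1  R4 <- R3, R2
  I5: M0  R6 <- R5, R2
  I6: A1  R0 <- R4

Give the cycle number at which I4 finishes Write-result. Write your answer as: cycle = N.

cycle 1: I1→M0
cycle 2: I1 RO · I2→A1
cycle 3: I3→A0
cycle 4: I3 RO
cycle 5: I3 EX
cycle 7: I1 EX
cycle 8: I1 WR R4
cycle 9: I2 RO · I4→M1
cycle 10: I3 WR R6 · I4 RO
cycle 11: I2 EX · I5→M0
cycle 12: I2 WR R5
cycle 13: I5 RO · I6→A1
cycle 15: I4 EX
cycle 16: I4 WR R4
cycle 17: I6 RO
cycle 18: I5 EX
cycle 19: I5 WR R6 · I6 EX
cycle 20: I6 WR R0

cycle = 16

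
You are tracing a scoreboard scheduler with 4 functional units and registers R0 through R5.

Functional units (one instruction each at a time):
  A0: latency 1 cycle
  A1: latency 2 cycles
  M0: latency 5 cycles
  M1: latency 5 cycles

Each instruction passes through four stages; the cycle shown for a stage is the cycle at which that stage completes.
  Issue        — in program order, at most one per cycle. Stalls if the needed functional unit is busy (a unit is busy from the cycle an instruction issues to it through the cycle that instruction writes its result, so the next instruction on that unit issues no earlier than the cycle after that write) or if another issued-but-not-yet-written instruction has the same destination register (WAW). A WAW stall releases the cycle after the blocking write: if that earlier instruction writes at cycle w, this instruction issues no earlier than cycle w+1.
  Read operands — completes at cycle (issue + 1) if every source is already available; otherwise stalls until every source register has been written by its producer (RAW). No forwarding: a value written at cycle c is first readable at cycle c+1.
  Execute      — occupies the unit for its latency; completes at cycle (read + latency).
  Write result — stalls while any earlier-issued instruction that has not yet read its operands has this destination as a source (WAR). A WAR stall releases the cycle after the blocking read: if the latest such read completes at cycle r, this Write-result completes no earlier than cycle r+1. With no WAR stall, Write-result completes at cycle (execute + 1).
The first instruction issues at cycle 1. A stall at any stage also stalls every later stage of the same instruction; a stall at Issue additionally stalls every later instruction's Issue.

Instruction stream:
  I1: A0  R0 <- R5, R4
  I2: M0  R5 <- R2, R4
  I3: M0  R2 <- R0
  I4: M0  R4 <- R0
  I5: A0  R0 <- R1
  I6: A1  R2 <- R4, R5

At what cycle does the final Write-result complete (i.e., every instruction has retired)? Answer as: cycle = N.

cycle = 29

  I1 | 1 | 2 | 3 | 4
  I2 | 2 | 3 | 8 | 9
  I3 | 10 | 11 | 16 | 17   struct: M0 busy until I2 writes@9
  I4 | 18 | 19 | 24 | 25   struct: M0 busy until I3 writes@17
  I5 | 19 | 20 | 21 | 22
  I6 | 20 | 26 | 28 | 29   RAW R4: wait I4 write@25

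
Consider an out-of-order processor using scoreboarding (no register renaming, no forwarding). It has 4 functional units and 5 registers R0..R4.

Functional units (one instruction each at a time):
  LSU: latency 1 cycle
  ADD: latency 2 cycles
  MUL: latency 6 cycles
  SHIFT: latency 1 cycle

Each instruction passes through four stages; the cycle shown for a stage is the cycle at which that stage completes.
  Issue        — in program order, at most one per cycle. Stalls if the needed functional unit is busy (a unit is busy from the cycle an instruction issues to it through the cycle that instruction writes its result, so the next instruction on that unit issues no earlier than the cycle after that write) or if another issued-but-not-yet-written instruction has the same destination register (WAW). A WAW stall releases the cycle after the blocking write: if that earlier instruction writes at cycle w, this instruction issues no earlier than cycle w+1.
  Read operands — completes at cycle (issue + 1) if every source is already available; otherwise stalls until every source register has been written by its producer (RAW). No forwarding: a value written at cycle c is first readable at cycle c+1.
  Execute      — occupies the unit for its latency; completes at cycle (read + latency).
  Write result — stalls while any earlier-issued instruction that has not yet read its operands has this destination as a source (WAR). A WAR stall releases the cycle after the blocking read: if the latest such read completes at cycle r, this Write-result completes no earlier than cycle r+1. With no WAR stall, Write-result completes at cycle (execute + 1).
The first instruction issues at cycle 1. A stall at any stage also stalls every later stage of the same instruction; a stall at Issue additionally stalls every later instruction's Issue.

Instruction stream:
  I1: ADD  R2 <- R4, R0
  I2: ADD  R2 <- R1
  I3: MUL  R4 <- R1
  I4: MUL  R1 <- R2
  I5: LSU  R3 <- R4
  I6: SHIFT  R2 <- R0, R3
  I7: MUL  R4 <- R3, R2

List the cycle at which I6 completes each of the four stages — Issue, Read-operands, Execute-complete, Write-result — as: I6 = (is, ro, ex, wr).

I1: IS=1 RO=2 EX=4 WR=5
I2: IS=6 RO=7 EX=9 WR=10  [struct: ADD busy until I1 writes@5]
I3: IS=7 RO=8 EX=14 WR=15
I4: IS=16 RO=17 EX=23 WR=24  [struct: MUL busy until I3 writes@15]
I5: IS=17 RO=18 EX=19 WR=20
I6: IS=18 RO=21 EX=22 WR=23  [RAW R3: wait I5 write@20]
I7: IS=25 RO=26 EX=32 WR=33  [struct: MUL busy until I4 writes@24]

I6 = (18, 21, 22, 23)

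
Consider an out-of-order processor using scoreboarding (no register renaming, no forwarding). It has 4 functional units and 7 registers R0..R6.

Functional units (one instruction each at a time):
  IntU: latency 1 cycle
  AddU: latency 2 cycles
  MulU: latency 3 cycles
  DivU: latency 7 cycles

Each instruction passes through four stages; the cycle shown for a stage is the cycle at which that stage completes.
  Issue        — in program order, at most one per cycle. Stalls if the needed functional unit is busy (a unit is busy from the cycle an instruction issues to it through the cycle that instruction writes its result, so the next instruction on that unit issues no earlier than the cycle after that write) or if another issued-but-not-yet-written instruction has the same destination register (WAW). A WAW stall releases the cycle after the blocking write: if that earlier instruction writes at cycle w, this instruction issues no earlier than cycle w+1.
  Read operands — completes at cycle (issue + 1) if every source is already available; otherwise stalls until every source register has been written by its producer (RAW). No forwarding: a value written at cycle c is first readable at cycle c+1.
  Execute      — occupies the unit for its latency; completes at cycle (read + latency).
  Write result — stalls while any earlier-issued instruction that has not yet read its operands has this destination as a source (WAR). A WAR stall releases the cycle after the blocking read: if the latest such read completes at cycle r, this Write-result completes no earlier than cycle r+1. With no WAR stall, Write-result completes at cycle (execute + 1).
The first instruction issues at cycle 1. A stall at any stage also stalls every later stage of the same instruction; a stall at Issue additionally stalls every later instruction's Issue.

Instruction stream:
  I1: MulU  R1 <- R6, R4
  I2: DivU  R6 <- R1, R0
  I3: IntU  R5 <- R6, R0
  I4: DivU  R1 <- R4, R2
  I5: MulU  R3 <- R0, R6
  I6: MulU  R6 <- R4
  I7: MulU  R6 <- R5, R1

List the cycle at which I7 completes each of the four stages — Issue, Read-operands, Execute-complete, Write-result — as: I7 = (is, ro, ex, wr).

[I1] 1/2/5/6
[I2] 2/7/14/15  (RAW R1: wait I1 write@6)
[I3] 3/16/17/18  (RAW R6: wait I2 write@15)
[I4] 16/17/24/25  (struct: DivU busy until I2 writes@15)
[I5] 17/18/21/22
[I6] 23/24/27/28  (struct: MulU busy until I5 writes@22)
[I7] 29/30/33/34  (struct: MulU busy until I6 writes@28)

I7 = (29, 30, 33, 34)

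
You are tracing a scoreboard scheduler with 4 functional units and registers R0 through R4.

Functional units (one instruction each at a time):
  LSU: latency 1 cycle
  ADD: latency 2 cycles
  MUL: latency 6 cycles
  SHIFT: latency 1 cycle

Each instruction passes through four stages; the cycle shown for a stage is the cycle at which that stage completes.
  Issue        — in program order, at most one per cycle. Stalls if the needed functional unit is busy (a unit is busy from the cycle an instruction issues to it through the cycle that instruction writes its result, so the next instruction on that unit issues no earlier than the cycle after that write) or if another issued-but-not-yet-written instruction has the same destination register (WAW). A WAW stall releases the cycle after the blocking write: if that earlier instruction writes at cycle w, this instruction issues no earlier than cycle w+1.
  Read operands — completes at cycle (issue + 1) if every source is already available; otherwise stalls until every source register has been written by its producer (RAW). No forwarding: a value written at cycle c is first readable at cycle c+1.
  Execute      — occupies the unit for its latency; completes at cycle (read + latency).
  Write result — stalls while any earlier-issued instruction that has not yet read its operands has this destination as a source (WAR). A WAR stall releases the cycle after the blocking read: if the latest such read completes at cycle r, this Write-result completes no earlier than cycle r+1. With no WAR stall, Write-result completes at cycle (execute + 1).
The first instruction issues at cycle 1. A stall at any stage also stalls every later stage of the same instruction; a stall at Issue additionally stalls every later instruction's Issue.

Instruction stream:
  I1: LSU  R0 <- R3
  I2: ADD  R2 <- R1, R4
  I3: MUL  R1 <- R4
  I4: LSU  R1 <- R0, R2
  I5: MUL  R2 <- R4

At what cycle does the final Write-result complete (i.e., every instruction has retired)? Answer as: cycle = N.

  I1 | 1 | 2 | 3 | 4
  I2 | 2 | 3 | 5 | 6
  I3 | 3 | 4 | 10 | 11
  I4 | 12 | 13 | 14 | 15   WAW R1: wait I3 write@11
  I5 | 13 | 14 | 20 | 21

cycle = 21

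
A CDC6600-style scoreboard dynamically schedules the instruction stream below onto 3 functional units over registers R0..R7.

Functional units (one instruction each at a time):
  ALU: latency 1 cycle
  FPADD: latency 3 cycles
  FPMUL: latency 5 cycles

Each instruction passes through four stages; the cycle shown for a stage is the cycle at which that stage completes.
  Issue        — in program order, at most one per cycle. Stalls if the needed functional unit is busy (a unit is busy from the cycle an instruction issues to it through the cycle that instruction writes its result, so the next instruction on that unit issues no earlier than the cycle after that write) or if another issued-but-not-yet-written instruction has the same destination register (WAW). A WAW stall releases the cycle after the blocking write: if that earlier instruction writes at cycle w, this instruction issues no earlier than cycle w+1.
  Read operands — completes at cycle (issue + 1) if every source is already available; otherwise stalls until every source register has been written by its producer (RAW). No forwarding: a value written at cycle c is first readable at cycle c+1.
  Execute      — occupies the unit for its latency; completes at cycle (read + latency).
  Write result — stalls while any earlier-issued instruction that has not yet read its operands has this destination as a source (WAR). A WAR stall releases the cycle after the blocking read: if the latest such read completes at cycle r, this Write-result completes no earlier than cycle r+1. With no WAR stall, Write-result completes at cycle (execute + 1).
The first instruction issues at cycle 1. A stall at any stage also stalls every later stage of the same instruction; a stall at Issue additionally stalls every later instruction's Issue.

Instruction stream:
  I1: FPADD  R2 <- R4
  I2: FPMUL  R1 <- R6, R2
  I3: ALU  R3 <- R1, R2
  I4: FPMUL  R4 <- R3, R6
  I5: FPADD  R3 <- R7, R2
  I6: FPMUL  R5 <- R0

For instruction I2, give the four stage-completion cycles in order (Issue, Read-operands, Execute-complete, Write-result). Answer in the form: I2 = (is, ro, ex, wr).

I2 = (2, 7, 12, 13)

I1  is:1  ro:2  ex:5  wr:6
I2  is:2  ro:7  ex:12  wr:13  — RAW R2: wait I1 write@6
I3  is:3  ro:14  ex:15  wr:16  — RAW R1: wait I2 write@13
I4  is:14  ro:17  ex:22  wr:23  — struct: FPMUL busy until I2 writes@13, RAW R3: wait I3 write@16
I5  is:17  ro:18  ex:21  wr:22  — WAW R3: wait I3 write@16
I6  is:24  ro:25  ex:30  wr:31  — struct: FPMUL busy until I4 writes@23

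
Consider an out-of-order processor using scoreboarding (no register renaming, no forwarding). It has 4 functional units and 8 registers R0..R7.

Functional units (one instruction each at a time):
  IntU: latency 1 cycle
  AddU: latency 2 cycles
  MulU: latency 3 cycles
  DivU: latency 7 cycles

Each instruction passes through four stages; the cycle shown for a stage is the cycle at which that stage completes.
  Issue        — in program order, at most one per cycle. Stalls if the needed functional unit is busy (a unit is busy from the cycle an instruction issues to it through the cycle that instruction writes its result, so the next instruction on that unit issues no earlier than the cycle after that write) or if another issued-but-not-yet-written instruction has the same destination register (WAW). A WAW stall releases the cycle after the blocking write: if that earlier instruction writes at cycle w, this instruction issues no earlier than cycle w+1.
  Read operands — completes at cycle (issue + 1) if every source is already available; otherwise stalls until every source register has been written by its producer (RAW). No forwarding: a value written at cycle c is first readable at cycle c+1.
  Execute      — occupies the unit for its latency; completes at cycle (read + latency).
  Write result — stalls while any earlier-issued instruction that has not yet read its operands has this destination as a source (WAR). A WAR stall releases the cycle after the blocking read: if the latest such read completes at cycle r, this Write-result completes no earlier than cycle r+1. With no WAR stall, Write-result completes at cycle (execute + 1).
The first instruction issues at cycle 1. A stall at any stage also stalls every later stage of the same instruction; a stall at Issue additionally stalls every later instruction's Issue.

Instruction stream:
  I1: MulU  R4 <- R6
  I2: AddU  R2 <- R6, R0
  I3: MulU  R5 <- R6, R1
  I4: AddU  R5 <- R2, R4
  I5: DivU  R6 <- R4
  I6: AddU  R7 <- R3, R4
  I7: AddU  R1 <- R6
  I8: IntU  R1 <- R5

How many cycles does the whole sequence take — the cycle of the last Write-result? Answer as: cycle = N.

I1  is:1  ro:2  ex:5  wr:6
I2  is:2  ro:3  ex:5  wr:6
I3  is:7  ro:8  ex:11  wr:12  — struct: MulU busy until I1 writes@6
I4  is:13  ro:14  ex:16  wr:17  — WAW R5: wait I3 write@12
I5  is:14  ro:15  ex:22  wr:23
I6  is:18  ro:19  ex:21  wr:22  — struct: AddU busy until I4 writes@17
I7  is:23  ro:24  ex:26  wr:27  — struct: AddU busy until I6 writes@22
I8  is:28  ro:29  ex:30  wr:31  — WAW R1: wait I7 write@27

cycle = 31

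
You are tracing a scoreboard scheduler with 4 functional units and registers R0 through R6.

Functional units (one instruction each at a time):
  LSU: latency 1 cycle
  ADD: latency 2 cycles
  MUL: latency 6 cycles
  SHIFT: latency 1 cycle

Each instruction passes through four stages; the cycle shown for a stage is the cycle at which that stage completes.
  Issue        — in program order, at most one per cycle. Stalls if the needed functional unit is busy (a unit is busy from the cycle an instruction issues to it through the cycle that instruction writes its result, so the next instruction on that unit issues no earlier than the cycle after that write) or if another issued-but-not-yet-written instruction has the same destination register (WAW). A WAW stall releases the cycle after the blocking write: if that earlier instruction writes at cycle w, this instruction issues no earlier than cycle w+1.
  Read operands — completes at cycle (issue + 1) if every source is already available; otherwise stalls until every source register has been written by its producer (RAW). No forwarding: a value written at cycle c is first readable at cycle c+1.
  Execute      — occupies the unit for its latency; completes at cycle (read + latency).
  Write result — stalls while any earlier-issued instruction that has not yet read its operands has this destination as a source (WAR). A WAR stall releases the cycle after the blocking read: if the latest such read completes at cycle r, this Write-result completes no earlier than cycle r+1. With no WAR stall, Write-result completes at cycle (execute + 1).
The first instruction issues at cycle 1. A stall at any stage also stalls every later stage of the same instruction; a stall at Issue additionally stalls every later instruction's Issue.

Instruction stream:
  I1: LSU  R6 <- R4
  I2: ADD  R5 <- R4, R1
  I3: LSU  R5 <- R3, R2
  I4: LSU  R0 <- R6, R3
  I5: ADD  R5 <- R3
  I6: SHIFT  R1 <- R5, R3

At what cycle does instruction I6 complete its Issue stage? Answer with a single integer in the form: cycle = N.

cycle 1: I1→LSU
cycle 2: I1 RO | I2→ADD
cycle 3: I1 EX | I2 RO
cycle 4: I1 WR R6
cycle 5: I2 EX
cycle 6: I2 WR R5
cycle 7: I3→LSU
cycle 8: I3 RO
cycle 9: I3 EX
cycle 10: I3 WR R5
cycle 11: I4→LSU
cycle 12: I4 RO | I5→ADD
cycle 13: I4 EX | I5 RO | I6→SHIFT
cycle 14: I4 WR R0
cycle 15: I5 EX
cycle 16: I5 WR R5
cycle 17: I6 RO
cycle 18: I6 EX
cycle 19: I6 WR R1

cycle = 13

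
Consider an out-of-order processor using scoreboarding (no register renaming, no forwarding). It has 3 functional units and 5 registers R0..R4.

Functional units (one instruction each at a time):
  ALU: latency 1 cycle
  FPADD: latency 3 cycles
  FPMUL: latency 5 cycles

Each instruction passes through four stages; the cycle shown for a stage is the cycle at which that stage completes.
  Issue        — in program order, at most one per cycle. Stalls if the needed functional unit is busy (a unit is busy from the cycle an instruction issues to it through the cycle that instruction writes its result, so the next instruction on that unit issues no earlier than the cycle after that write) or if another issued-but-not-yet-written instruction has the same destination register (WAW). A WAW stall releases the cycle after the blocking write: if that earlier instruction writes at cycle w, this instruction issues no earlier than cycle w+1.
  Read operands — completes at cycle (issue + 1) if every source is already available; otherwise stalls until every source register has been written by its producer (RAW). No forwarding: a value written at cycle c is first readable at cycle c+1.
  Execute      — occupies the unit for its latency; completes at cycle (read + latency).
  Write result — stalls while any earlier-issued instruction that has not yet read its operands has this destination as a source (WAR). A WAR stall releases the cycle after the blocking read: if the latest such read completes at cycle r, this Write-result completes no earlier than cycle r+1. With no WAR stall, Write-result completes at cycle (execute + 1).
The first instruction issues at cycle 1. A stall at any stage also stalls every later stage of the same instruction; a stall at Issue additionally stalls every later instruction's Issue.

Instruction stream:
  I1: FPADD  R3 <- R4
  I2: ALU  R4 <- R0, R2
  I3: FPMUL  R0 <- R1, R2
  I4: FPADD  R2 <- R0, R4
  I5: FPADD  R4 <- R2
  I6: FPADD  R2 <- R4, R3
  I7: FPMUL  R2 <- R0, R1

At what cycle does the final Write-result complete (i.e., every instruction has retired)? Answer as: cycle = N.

cycle = 35

I1: IS=1 RO=2 EX=5 WR=6
I2: IS=2 RO=3 EX=4 WR=5
I3: IS=3 RO=4 EX=9 WR=10
I4: IS=7 RO=11 EX=14 WR=15  [struct: FPADD busy until I1 writes@6; RAW R0: wait I3 write@10]
I5: IS=16 RO=17 EX=20 WR=21  [struct: FPADD busy until I4 writes@15]
I6: IS=22 RO=23 EX=26 WR=27  [struct: FPADD busy until I5 writes@21]
I7: IS=28 RO=29 EX=34 WR=35  [WAW R2: wait I6 write@27]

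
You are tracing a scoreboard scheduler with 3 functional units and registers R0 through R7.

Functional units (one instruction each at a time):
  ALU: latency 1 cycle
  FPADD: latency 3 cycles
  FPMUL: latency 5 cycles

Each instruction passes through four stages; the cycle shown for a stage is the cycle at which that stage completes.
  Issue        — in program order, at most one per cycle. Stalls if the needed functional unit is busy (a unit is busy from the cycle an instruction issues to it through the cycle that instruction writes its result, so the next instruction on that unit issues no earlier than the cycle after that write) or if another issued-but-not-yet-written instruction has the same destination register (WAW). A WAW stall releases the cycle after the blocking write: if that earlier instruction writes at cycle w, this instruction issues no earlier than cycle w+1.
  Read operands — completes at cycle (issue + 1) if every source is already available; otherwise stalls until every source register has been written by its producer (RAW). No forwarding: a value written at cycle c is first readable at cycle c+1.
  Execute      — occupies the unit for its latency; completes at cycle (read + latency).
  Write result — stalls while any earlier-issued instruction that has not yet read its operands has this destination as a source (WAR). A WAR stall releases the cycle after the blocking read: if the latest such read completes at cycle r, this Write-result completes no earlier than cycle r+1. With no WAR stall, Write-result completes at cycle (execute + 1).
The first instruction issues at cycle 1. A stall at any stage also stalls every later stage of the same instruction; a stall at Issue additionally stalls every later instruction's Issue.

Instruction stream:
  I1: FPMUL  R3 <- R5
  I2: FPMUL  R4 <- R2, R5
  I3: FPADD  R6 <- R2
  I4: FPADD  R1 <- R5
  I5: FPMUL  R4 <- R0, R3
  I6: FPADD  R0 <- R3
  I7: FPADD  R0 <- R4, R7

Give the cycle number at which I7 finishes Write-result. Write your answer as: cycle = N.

cycle 1: I1 dispatched to FPMUL
cycle 2: I1 operands ready
cycle 7: I1 complete
cycle 8: R3←I1
cycle 9: I2 dispatched to FPMUL
cycle 10: I2 operands ready, I3 dispatched to FPADD
cycle 11: I3 operands ready
cycle 14: I3 complete
cycle 15: I2 complete, R6←I3
cycle 16: R4←I2, I4 dispatched to FPADD
cycle 17: I4 operands ready, I5 dispatched to FPMUL
cycle 18: I5 operands ready
cycle 20: I4 complete
cycle 21: R1←I4
cycle 22: I6 dispatched to FPADD
cycle 23: I5 complete, I6 operands ready
cycle 24: R4←I5
cycle 26: I6 complete
cycle 27: R0←I6
cycle 28: I7 dispatched to FPADD
cycle 29: I7 operands ready
cycle 32: I7 complete
cycle 33: R0←I7

cycle = 33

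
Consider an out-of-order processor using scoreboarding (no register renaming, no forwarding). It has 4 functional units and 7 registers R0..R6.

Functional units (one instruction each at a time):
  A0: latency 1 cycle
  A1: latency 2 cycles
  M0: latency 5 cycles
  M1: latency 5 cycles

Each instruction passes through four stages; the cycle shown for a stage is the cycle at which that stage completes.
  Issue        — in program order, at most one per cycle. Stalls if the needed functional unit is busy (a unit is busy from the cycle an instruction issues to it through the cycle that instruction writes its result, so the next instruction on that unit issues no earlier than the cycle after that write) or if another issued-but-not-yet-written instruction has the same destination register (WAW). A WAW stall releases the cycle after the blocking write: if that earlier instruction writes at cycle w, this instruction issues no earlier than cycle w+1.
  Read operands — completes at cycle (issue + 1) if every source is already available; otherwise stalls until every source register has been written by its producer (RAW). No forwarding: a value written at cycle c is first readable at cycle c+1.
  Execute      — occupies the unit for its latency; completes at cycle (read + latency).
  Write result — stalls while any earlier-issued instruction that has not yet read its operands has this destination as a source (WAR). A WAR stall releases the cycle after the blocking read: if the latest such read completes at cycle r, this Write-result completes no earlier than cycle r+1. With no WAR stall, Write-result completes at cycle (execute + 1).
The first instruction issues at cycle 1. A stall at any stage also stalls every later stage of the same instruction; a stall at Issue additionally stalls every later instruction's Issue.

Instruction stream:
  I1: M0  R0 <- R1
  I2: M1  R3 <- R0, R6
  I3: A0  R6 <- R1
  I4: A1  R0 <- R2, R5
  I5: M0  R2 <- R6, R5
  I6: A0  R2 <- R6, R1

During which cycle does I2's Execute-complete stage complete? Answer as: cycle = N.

cycle 1: I1→M0
cycle 2: I1 RO; I2→M1
cycle 3: I3→A0
cycle 4: I3 RO
cycle 5: I3 EX
cycle 7: I1 EX
cycle 8: I1 WR R0
cycle 9: I2 RO; I4→A1
cycle 10: I3 WR R6; I4 RO; I5→M0
cycle 11: I5 RO
cycle 12: I4 EX
cycle 13: I4 WR R0
cycle 14: I2 EX
cycle 15: I2 WR R3
cycle 16: I5 EX
cycle 17: I5 WR R2
cycle 18: I6→A0
cycle 19: I6 RO
cycle 20: I6 EX
cycle 21: I6 WR R2

cycle = 14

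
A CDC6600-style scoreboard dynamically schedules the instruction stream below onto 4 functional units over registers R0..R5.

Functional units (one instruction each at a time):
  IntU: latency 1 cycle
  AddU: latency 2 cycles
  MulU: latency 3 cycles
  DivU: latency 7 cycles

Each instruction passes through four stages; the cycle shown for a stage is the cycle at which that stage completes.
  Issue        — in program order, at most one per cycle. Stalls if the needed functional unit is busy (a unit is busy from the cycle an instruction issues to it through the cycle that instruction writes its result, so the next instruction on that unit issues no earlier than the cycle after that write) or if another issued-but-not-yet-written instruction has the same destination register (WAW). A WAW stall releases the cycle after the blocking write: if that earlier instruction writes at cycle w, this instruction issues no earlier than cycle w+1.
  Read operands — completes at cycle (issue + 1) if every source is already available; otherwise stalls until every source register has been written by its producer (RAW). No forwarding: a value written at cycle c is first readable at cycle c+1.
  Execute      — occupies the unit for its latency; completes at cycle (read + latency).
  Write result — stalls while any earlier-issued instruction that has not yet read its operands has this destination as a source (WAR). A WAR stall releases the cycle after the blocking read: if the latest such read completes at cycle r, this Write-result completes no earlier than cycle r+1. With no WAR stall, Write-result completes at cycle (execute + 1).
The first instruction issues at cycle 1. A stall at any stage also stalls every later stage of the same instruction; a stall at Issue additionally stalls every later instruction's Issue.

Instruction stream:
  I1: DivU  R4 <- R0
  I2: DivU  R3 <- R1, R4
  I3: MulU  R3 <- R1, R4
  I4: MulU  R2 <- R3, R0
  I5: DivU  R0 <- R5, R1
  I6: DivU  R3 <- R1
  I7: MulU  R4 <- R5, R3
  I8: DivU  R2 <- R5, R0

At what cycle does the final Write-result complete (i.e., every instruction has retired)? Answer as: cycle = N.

c1: I1 dispatched to DivU
c2: I1 operands ready
c9: I1 complete
c10: R4←I1
c11: I2 dispatched to DivU
c12: I2 operands ready
c19: I2 complete
c20: R3←I2
c21: I3 dispatched to MulU
c22: I3 operands ready
c25: I3 complete
c26: R3←I3
c27: I4 dispatched to MulU
c28: I4 operands ready; I5 dispatched to DivU
c29: I5 operands ready
c31: I4 complete
c32: R2←I4
c36: I5 complete
c37: R0←I5
c38: I6 dispatched to DivU
c39: I6 operands ready; I7 dispatched to MulU
c46: I6 complete
c47: R3←I6
c48: I7 operands ready; I8 dispatched to DivU
c49: I8 operands ready
c51: I7 complete
c52: R4←I7
c56: I8 complete
c57: R2←I8

cycle = 57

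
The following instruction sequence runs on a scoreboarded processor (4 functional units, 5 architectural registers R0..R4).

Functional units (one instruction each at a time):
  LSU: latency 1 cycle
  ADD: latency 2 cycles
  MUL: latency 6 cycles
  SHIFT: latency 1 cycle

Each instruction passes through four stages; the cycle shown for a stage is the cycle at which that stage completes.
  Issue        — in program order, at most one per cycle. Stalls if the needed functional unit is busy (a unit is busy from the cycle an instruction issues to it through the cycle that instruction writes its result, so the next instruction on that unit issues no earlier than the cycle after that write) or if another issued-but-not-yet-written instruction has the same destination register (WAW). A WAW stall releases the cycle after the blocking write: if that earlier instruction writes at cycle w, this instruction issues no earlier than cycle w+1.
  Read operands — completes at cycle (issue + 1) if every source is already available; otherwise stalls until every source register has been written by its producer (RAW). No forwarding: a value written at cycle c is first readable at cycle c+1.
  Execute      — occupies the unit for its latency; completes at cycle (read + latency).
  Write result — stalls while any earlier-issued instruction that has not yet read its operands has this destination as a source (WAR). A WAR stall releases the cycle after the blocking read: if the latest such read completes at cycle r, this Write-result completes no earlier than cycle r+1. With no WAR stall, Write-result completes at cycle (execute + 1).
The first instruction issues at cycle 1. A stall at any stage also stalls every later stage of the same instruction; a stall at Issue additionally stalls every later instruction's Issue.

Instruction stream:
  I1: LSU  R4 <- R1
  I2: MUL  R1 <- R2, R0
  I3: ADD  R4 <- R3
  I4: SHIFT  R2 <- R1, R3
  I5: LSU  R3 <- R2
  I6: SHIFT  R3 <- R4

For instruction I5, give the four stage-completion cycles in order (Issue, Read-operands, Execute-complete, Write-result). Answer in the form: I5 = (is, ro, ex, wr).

[1] I1 dispatched to LSU
[2] I1 operands ready | I2 dispatched to MUL
[3] I1 complete | I2 operands ready
[4] R4←I1
[5] I3 dispatched to ADD
[6] I3 operands ready | I4 dispatched to SHIFT
[7] I5 dispatched to LSU
[8] I3 complete
[9] I2 complete | R4←I3
[10] R1←I2
[11] I4 operands ready
[12] I4 complete
[13] R2←I4
[14] I5 operands ready
[15] I5 complete
[16] R3←I5
[17] I6 dispatched to SHIFT
[18] I6 operands ready
[19] I6 complete
[20] R3←I6

I5 = (7, 14, 15, 16)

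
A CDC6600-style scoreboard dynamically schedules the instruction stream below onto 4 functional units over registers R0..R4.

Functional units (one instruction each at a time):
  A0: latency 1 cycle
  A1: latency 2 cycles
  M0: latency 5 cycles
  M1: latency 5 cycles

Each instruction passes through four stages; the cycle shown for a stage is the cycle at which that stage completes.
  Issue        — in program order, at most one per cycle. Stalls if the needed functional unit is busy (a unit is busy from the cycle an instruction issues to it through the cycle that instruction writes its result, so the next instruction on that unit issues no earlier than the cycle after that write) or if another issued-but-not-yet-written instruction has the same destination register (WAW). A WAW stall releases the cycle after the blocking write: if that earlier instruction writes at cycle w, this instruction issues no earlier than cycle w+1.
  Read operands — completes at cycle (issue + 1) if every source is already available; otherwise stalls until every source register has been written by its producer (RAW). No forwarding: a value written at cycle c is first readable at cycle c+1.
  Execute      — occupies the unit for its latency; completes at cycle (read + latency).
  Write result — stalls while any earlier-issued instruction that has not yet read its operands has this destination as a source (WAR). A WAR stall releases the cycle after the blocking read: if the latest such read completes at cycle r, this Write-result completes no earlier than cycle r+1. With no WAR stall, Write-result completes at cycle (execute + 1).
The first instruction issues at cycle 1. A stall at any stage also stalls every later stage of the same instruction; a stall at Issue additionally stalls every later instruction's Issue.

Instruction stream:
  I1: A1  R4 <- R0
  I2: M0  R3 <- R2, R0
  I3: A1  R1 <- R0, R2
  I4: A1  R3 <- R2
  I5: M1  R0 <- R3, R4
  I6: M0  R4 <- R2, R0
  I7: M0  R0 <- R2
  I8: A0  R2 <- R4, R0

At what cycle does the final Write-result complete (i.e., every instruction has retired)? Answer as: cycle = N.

cycle = 40

c1: I1 dispatched to A1
c2: I1 operands ready | I2 dispatched to M0
c3: I2 operands ready
c4: I1 complete
c5: R4←I1
c6: I3 dispatched to A1
c7: I3 operands ready
c8: I2 complete
c9: R3←I2 | I3 complete
c10: R1←I3
c11: I4 dispatched to A1
c12: I4 operands ready | I5 dispatched to M1
c13: I6 dispatched to M0
c14: I4 complete
c15: R3←I4
c16: I5 operands ready
c21: I5 complete
c22: R0←I5
c23: I6 operands ready
c28: I6 complete
c29: R4←I6
c30: I7 dispatched to M0
c31: I7 operands ready | I8 dispatched to A0
c36: I7 complete
c37: R0←I7
c38: I8 operands ready
c39: I8 complete
c40: R2←I8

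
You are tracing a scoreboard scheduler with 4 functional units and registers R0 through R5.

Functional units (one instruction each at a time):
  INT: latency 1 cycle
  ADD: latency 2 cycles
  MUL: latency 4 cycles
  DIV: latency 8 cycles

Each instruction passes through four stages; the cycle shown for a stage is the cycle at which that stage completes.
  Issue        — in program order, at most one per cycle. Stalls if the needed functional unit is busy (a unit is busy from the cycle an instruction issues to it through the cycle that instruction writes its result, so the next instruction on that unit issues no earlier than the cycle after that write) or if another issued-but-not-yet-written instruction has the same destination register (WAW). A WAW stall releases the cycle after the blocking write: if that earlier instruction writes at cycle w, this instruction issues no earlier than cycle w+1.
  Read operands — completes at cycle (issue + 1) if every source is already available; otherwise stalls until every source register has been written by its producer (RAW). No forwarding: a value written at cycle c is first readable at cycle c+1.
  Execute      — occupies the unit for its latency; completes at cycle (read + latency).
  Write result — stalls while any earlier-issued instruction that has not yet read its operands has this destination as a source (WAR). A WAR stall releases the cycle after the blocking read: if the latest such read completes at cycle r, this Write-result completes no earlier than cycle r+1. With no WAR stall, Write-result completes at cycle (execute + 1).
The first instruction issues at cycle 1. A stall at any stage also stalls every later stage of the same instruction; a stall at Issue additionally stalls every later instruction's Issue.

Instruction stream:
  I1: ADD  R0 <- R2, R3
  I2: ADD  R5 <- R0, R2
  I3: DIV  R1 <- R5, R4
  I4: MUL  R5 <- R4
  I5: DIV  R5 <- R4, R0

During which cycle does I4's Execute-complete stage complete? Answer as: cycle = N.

cycle = 16

cycle 1: I1 issues→ADD
cycle 2: I1 reads
cycle 4: I1 exec-done
cycle 5: I1 writes R0
cycle 6: I2 issues→ADD
cycle 7: I2 reads; I3 issues→DIV
cycle 9: I2 exec-done
cycle 10: I2 writes R5
cycle 11: I3 reads; I4 issues→MUL
cycle 12: I4 reads
cycle 16: I4 exec-done
cycle 17: I4 writes R5
cycle 19: I3 exec-done
cycle 20: I3 writes R1
cycle 21: I5 issues→DIV
cycle 22: I5 reads
cycle 30: I5 exec-done
cycle 31: I5 writes R5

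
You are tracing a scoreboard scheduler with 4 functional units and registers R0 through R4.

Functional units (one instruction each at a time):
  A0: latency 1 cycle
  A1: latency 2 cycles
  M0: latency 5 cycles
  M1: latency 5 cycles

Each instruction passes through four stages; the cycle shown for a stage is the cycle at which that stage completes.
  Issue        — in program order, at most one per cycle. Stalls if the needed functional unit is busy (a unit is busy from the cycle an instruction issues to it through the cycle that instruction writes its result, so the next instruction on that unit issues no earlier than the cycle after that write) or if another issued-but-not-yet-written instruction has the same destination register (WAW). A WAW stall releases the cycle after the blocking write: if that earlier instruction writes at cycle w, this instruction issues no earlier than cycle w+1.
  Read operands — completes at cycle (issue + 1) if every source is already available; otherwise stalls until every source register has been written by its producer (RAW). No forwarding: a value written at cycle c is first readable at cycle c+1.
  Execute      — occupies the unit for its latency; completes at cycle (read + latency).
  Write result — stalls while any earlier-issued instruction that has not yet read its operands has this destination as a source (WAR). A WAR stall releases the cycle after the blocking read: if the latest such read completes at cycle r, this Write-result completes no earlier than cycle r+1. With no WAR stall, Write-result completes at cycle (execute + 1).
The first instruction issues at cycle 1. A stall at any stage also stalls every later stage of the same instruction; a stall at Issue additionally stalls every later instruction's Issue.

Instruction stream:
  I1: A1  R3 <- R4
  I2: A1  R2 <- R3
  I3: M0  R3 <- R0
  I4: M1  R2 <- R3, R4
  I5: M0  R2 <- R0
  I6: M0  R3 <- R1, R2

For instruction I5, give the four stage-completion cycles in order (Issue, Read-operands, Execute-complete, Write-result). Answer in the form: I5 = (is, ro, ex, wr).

I1 -> (1, 2, 4, 5)
I2 -> (6, 7, 9, 10)  // struct: A1 busy until I1 writes@5
I3 -> (7, 8, 13, 14)
I4 -> (11, 15, 20, 21)  // WAW R2: wait I2 write@10, RAW R3: wait I3 write@14
I5 -> (22, 23, 28, 29)  // WAW R2: wait I4 write@21
I6 -> (30, 31, 36, 37)  // struct: M0 busy until I5 writes@29

I5 = (22, 23, 28, 29)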